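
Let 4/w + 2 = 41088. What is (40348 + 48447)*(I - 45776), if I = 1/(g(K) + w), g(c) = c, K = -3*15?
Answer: -3757526076601045/924433 ≈ -4.0647e+9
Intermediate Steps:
w = 2/20543 (w = 4/(-2 + 41088) = 4/41086 = 4*(1/41086) = 2/20543 ≈ 9.7357e-5)
K = -45
I = -20543/924433 (I = 1/(-45 + 2/20543) = 1/(-924433/20543) = -20543/924433 ≈ -0.022222)
(40348 + 48447)*(I - 45776) = (40348 + 48447)*(-20543/924433 - 45776) = 88795*(-42316865551/924433) = -3757526076601045/924433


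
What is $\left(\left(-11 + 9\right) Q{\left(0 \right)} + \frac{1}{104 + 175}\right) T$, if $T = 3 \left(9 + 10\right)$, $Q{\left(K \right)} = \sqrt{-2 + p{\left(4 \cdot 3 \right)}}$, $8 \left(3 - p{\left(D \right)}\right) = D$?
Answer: $\frac{19}{93} - 57 i \sqrt{2} \approx 0.2043 - 80.61 i$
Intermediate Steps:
$p{\left(D \right)} = 3 - \frac{D}{8}$
$Q{\left(K \right)} = \frac{i \sqrt{2}}{2}$ ($Q{\left(K \right)} = \sqrt{-2 + \left(3 - \frac{4 \cdot 3}{8}\right)} = \sqrt{-2 + \left(3 - \frac{3}{2}\right)} = \sqrt{-2 + \frac{3}{2}} = \sqrt{- \frac{1}{2}} = \frac{i \sqrt{2}}{2}$)
$T = 57$ ($T = 3 \cdot 19 = 57$)
$\left(\left(-11 + 9\right) Q{\left(0 \right)} + \frac{1}{104 + 175}\right) T = \left(\left(-11 + 9\right) \frac{i \sqrt{2}}{2} + \frac{1}{104 + 175}\right) 57 = \left(- 2 \frac{i \sqrt{2}}{2} + \frac{1}{279}\right) 57 = \left(- i \sqrt{2} + \frac{1}{279}\right) 57 = \left(\frac{1}{279} - i \sqrt{2}\right) 57 = \frac{19}{93} - 57 i \sqrt{2}$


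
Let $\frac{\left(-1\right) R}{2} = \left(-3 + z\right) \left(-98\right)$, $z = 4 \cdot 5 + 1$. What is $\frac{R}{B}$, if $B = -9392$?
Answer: $- \frac{441}{1174} \approx -0.37564$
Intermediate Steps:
$z = 21$ ($z = 20 + 1 = 21$)
$R = 3528$ ($R = - 2 \left(-3 + 21\right) \left(-98\right) = - 2 \cdot 18 \left(-98\right) = \left(-2\right) \left(-1764\right) = 3528$)
$\frac{R}{B} = \frac{3528}{-9392} = 3528 \left(- \frac{1}{9392}\right) = - \frac{441}{1174}$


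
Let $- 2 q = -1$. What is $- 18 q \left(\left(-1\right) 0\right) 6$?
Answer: $0$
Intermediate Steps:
$q = \frac{1}{2}$ ($q = \left(- \frac{1}{2}\right) \left(-1\right) = \frac{1}{2} \approx 0.5$)
$- 18 q \left(\left(-1\right) 0\right) 6 = - 18 \frac{\left(-1\right) 0}{2} \cdot 6 = - 18 \cdot \frac{1}{2} \cdot 0 \cdot 6 = - 18 \cdot 0 \cdot 6 = \left(-18\right) 0 = 0$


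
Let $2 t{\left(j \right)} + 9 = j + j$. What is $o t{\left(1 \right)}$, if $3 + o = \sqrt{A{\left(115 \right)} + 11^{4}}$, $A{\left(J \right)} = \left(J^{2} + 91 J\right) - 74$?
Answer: $\frac{21}{2} - \frac{7 \sqrt{38257}}{2} \approx -674.08$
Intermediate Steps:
$A{\left(J \right)} = -74 + J^{2} + 91 J$
$o = -3 + \sqrt{38257}$ ($o = -3 + \sqrt{\left(-74 + 115^{2} + 91 \cdot 115\right) + 11^{4}} = -3 + \sqrt{\left(-74 + 13225 + 10465\right) + 14641} = -3 + \sqrt{23616 + 14641} = -3 + \sqrt{38257} \approx 192.59$)
$t{\left(j \right)} = - \frac{9}{2} + j$ ($t{\left(j \right)} = - \frac{9}{2} + \frac{j + j}{2} = - \frac{9}{2} + \frac{2 j}{2} = - \frac{9}{2} + j$)
$o t{\left(1 \right)} = \left(-3 + \sqrt{38257}\right) \left(- \frac{9}{2} + 1\right) = \left(-3 + \sqrt{38257}\right) \left(- \frac{7}{2}\right) = \frac{21}{2} - \frac{7 \sqrt{38257}}{2}$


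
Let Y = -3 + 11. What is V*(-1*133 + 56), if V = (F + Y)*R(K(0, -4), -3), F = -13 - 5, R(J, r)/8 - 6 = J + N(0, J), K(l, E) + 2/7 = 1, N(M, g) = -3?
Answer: 22880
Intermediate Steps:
K(l, E) = 5/7 (K(l, E) = -2/7 + 1 = 5/7)
Y = 8
R(J, r) = 24 + 8*J (R(J, r) = 48 + 8*(J - 3) = 48 + 8*(-3 + J) = 48 + (-24 + 8*J) = 24 + 8*J)
F = -18
V = -2080/7 (V = (-18 + 8)*(24 + 8*(5/7)) = -10*(24 + 40/7) = -10*208/7 = -2080/7 ≈ -297.14)
V*(-1*133 + 56) = -2080*(-1*133 + 56)/7 = -2080*(-133 + 56)/7 = -2080/7*(-77) = 22880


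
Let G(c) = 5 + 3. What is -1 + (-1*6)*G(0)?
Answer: -49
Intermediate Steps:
G(c) = 8
-1 + (-1*6)*G(0) = -1 - 1*6*8 = -1 - 6*8 = -1 - 48 = -49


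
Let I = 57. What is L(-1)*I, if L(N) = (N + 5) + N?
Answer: 171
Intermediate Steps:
L(N) = 5 + 2*N (L(N) = (5 + N) + N = 5 + 2*N)
L(-1)*I = (5 + 2*(-1))*57 = (5 - 2)*57 = 3*57 = 171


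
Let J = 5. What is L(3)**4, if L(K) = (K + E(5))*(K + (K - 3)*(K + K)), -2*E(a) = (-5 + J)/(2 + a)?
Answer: 6561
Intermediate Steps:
E(a) = 0 (E(a) = -(-5 + 5)/(2*(2 + a)) = -0/(2 + a) = -1/2*0 = 0)
L(K) = K*(K + 2*K*(-3 + K)) (L(K) = (K + 0)*(K + (K - 3)*(K + K)) = K*(K + (-3 + K)*(2*K)) = K*(K + 2*K*(-3 + K)))
L(3)**4 = (3**2*(-5 + 2*3))**4 = (9*(-5 + 6))**4 = (9*1)**4 = 9**4 = 6561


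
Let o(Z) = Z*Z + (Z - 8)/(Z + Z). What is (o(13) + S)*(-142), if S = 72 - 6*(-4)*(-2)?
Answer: -356633/13 ≈ -27433.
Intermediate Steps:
S = 24 (S = 72 - (-24)*(-2) = 72 - 1*48 = 72 - 48 = 24)
o(Z) = Z² + (-8 + Z)/(2*Z) (o(Z) = Z² + (-8 + Z)/((2*Z)) = Z² + (-8 + Z)*(1/(2*Z)) = Z² + (-8 + Z)/(2*Z))
(o(13) + S)*(-142) = ((-4 + 13³ + (½)*13)/13 + 24)*(-142) = ((-4 + 2197 + 13/2)/13 + 24)*(-142) = ((1/13)*(4399/2) + 24)*(-142) = (4399/26 + 24)*(-142) = (5023/26)*(-142) = -356633/13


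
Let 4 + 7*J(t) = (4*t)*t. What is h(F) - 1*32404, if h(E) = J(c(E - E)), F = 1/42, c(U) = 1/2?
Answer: -226831/7 ≈ -32404.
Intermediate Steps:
c(U) = 1/2
F = 1/42 ≈ 0.023810
J(t) = -4/7 + 4*t**2/7 (J(t) = -4/7 + ((4*t)*t)/7 = -4/7 + (4*t**2)/7 = -4/7 + 4*t**2/7)
h(E) = -3/7 (h(E) = -4/7 + 4*(1/2)**2/7 = -4/7 + (4/7)*(1/4) = -4/7 + 1/7 = -3/7)
h(F) - 1*32404 = -3/7 - 1*32404 = -3/7 - 32404 = -226831/7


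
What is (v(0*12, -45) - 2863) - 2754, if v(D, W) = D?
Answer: -5617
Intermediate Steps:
(v(0*12, -45) - 2863) - 2754 = (0*12 - 2863) - 2754 = (0 - 2863) - 2754 = -2863 - 2754 = -5617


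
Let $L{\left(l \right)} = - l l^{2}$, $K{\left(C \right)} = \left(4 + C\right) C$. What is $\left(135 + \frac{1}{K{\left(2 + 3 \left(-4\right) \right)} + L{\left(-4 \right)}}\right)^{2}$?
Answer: $\frac{280261081}{15376} \approx 18227.0$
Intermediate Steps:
$K{\left(C \right)} = C \left(4 + C\right)$
$L{\left(l \right)} = - l^{3}$
$\left(135 + \frac{1}{K{\left(2 + 3 \left(-4\right) \right)} + L{\left(-4 \right)}}\right)^{2} = \left(135 + \frac{1}{\left(2 + 3 \left(-4\right)\right) \left(4 + \left(2 + 3 \left(-4\right)\right)\right) - \left(-4\right)^{3}}\right)^{2} = \left(135 + \frac{1}{\left(2 - 12\right) \left(4 + \left(2 - 12\right)\right) - -64}\right)^{2} = \left(135 + \frac{1}{- 10 \left(4 - 10\right) + 64}\right)^{2} = \left(135 + \frac{1}{\left(-10\right) \left(-6\right) + 64}\right)^{2} = \left(135 + \frac{1}{60 + 64}\right)^{2} = \left(135 + \frac{1}{124}\right)^{2} = \left(\frac{16741}{124}\right)^{2} = \frac{280261081}{15376}$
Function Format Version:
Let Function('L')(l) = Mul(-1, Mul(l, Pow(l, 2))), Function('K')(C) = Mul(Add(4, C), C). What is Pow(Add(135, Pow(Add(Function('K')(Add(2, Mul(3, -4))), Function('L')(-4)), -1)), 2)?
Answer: Rational(280261081, 15376) ≈ 18227.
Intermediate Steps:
Function('K')(C) = Mul(C, Add(4, C))
Function('L')(l) = Mul(-1, Pow(l, 3))
Pow(Add(135, Pow(Add(Function('K')(Add(2, Mul(3, -4))), Function('L')(-4)), -1)), 2) = Pow(Add(135, Pow(Add(Mul(Add(2, Mul(3, -4)), Add(4, Add(2, Mul(3, -4)))), Mul(-1, Pow(-4, 3))), -1)), 2) = Pow(Add(135, Pow(Add(Mul(Add(2, -12), Add(4, Add(2, -12))), Mul(-1, -64)), -1)), 2) = Pow(Add(135, Pow(Add(Mul(-10, Add(4, -10)), 64), -1)), 2) = Pow(Add(135, Pow(Add(Mul(-10, -6), 64), -1)), 2) = Pow(Add(135, Pow(Add(60, 64), -1)), 2) = Pow(Add(135, Pow(124, -1)), 2) = Pow(Add(135, Rational(1, 124)), 2) = Pow(Rational(16741, 124), 2) = Rational(280261081, 15376)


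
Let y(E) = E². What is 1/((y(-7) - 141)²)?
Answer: 1/8464 ≈ 0.00011815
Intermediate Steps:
1/((y(-7) - 141)²) = 1/(((-7)² - 141)²) = 1/((49 - 141)²) = 1/((-92)²) = 1/8464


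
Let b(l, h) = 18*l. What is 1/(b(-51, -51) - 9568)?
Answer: -1/10486 ≈ -9.5365e-5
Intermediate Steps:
1/(b(-51, -51) - 9568) = 1/(18*(-51) - 9568) = 1/(-918 - 9568) = 1/(-10486) = -1/10486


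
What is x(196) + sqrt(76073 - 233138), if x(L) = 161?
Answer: 161 + I*sqrt(157065) ≈ 161.0 + 396.31*I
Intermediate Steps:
x(196) + sqrt(76073 - 233138) = 161 + sqrt(76073 - 233138) = 161 + sqrt(-157065) = 161 + I*sqrt(157065)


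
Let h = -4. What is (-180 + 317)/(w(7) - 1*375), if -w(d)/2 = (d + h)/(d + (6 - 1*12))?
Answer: -137/381 ≈ -0.35958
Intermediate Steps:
w(d) = -2*(-4 + d)/(-6 + d) (w(d) = -2*(d - 4)/(d + (6 - 1*12)) = -2*(-4 + d)/(d + (6 - 12)) = -2*(-4 + d)/(d - 6) = -2*(-4 + d)/(-6 + d))
(-180 + 317)/(w(7) - 1*375) = (-180 + 317)/(2*(4 - 1*7)/(-6 + 7) - 1*375) = 137/(2*(4 - 7)/1 - 375) = 137/(2*1*(-3) - 375) = 137/(-6 - 375) = 137/(-381) = 137*(-1/381) = -137/381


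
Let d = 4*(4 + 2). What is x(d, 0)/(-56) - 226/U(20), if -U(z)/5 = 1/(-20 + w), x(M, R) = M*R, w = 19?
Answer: -226/5 ≈ -45.200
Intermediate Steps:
d = 24 (d = 4*6 = 24)
U(z) = 5 (U(z) = -5/(-20 + 19) = -5/(-1) = -5*(-1) = 5)
x(d, 0)/(-56) - 226/U(20) = (24*0)/(-56) - 226/5 = 0*(-1/56) - 226*⅕ = 0 - 226/5 = -226/5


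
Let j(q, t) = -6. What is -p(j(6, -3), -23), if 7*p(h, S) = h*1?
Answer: 6/7 ≈ 0.85714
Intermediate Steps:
p(h, S) = h/7 (p(h, S) = (h*1)/7 = h/7)
-p(j(6, -3), -23) = -(-6)/7 = -1*(-6/7) = 6/7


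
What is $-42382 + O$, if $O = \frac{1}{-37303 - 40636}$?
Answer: $- \frac{3303210699}{77939} \approx -42382.0$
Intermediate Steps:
$O = - \frac{1}{77939}$ ($O = \frac{1}{-77939} = - \frac{1}{77939} \approx -1.2831 \cdot 10^{-5}$)
$-42382 + O = -42382 - \frac{1}{77939} = - \frac{3303210699}{77939}$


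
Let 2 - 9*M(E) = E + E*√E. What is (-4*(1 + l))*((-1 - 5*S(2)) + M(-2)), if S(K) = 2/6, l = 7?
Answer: 640/9 - 64*I*√2/9 ≈ 71.111 - 10.057*I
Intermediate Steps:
M(E) = 2/9 - E/9 - E^(3/2)/9 (M(E) = 2/9 - (E + E*√E)/9 = 2/9 - (E + E^(3/2))/9 = 2/9 + (-E/9 - E^(3/2)/9) = 2/9 - E/9 - E^(3/2)/9)
S(K) = ⅓ (S(K) = 2*(⅙) = ⅓)
(-4*(1 + l))*((-1 - 5*S(2)) + M(-2)) = (-4*(1 + 7))*((-1 - 5*⅓) + (2/9 - ⅑*(-2) - (-2)*I*√2/9)) = (-4*8)*((-1 - 5/3) + (2/9 + 2/9 - (-2)*I*√2/9)) = -32*(-8/3 + (2/9 + 2/9 + 2*I*√2/9)) = -32*(-8/3 + (4/9 + 2*I*√2/9)) = -32*(-20/9 + 2*I*√2/9) = 640/9 - 64*I*√2/9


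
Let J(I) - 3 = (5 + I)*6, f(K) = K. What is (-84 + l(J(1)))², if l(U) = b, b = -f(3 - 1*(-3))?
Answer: 8100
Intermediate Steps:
J(I) = 33 + 6*I (J(I) = 3 + (5 + I)*6 = 3 + (30 + 6*I) = 33 + 6*I)
b = -6 (b = -(3 - 1*(-3)) = -(3 + 3) = -1*6 = -6)
l(U) = -6
(-84 + l(J(1)))² = (-84 - 6)² = (-90)² = 8100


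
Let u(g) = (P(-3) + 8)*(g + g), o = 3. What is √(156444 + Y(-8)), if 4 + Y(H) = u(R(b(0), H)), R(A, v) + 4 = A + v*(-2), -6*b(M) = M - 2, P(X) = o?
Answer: √1410402/3 ≈ 395.87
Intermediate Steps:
P(X) = 3
b(M) = ⅓ - M/6 (b(M) = -(M - 2)/6 = -(-2 + M)/6 = ⅓ - M/6)
R(A, v) = -4 + A - 2*v (R(A, v) = -4 + (A + v*(-2)) = -4 + (A - 2*v) = -4 + A - 2*v)
u(g) = 22*g (u(g) = (3 + 8)*(g + g) = 11*(2*g) = 22*g)
Y(H) = -254/3 - 44*H (Y(H) = -4 + 22*(-4 + (⅓ - ⅙*0) - 2*H) = -4 + 22*(-4 + (⅓ + 0) - 2*H) = -4 + 22*(-4 + ⅓ - 2*H) = -4 + 22*(-11/3 - 2*H) = -4 + (-242/3 - 44*H) = -254/3 - 44*H)
√(156444 + Y(-8)) = √(156444 + (-254/3 - 44*(-8))) = √(156444 + (-254/3 + 352)) = √(156444 + 802/3) = √(470134/3) = √1410402/3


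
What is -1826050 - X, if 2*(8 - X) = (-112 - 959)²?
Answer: -2505075/2 ≈ -1.2525e+6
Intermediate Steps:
X = -1147025/2 (X = 8 - (-112 - 959)²/2 = 8 - ½*(-1071)² = 8 - ½*1147041 = 8 - 1147041/2 = -1147025/2 ≈ -5.7351e+5)
-1826050 - X = -1826050 - 1*(-1147025/2) = -1826050 + 1147025/2 = -2505075/2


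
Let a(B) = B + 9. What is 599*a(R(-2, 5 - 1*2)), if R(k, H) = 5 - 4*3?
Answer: 1198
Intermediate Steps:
R(k, H) = -7 (R(k, H) = 5 - 12 = -7)
a(B) = 9 + B
599*a(R(-2, 5 - 1*2)) = 599*(9 - 7) = 599*2 = 1198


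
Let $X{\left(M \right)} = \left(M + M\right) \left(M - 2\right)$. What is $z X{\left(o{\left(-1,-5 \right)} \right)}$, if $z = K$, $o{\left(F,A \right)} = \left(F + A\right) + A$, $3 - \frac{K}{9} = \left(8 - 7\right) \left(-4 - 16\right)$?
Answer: $59202$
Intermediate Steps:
$K = 207$ ($K = 27 - 9 \left(8 - 7\right) \left(-4 - 16\right) = 27 - 9 \cdot 1 \left(-20\right) = 27 - -180 = 27 + 180 = 207$)
$o{\left(F,A \right)} = F + 2 A$ ($o{\left(F,A \right)} = \left(A + F\right) + A = F + 2 A$)
$z = 207$
$X{\left(M \right)} = 2 M \left(-2 + M\right)$
$z X{\left(o{\left(-1,-5 \right)} \right)} = 207 \cdot 2 \left(-1 + 2 \left(-5\right)\right) \left(-2 + \left(-1 + 2 \left(-5\right)\right)\right) = 207 \cdot 2 \left(-1 - 10\right) \left(-2 - 11\right) = 207 \cdot 2 \left(-11\right) \left(-2 - 11\right) = 207 \cdot 2 \left(-11\right) \left(-13\right) = 207 \cdot 286 = 59202$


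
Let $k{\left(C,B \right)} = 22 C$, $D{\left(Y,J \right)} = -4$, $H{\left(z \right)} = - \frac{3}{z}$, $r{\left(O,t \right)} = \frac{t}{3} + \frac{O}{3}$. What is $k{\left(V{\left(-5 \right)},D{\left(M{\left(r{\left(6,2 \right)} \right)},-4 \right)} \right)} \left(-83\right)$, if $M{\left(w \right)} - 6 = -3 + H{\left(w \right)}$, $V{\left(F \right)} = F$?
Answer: $9130$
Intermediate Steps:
$r{\left(O,t \right)} = \frac{O}{3} + \frac{t}{3}$ ($r{\left(O,t \right)} = t \frac{1}{3} + O \frac{1}{3} = \frac{t}{3} + \frac{O}{3} = \frac{O}{3} + \frac{t}{3}$)
$M{\left(w \right)} = 3 - \frac{3}{w}$ ($M{\left(w \right)} = 6 - \left(3 + \frac{3}{w}\right) = 3 - \frac{3}{w}$)
$k{\left(V{\left(-5 \right)},D{\left(M{\left(r{\left(6,2 \right)} \right)},-4 \right)} \right)} \left(-83\right) = 22 \left(-5\right) \left(-83\right) = \left(-110\right) \left(-83\right) = 9130$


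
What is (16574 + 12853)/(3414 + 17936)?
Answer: 29427/21350 ≈ 1.3783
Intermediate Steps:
(16574 + 12853)/(3414 + 17936) = 29427/21350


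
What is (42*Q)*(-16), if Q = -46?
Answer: 30912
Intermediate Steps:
(42*Q)*(-16) = (42*(-46))*(-16) = -1932*(-16) = 30912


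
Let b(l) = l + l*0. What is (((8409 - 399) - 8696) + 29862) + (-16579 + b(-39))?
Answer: 12558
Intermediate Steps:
b(l) = l (b(l) = l + 0 = l)
(((8409 - 399) - 8696) + 29862) + (-16579 + b(-39)) = (((8409 - 399) - 8696) + 29862) + (-16579 - 39) = ((8010 - 8696) + 29862) - 16618 = (-686 + 29862) - 16618 = 29176 - 16618 = 12558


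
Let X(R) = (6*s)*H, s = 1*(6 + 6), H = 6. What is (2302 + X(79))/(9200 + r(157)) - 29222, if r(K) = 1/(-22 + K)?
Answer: -36293384132/1242001 ≈ -29222.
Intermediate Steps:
s = 12 (s = 1*12 = 12)
X(R) = 432 (X(R) = (6*12)*6 = 72*6 = 432)
(2302 + X(79))/(9200 + r(157)) - 29222 = (2302 + 432)/(9200 + 1/(-22 + 157)) - 29222 = 2734/(9200 + 1/135) - 29222 = 2734/(1242001/135) - 29222 = 2734*(135/1242001) - 29222 = 369090/1242001 - 29222 = -36293384132/1242001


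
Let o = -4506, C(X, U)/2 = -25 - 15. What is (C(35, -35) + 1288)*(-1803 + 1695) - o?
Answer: -125958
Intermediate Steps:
C(X, U) = -80 (C(X, U) = 2*(-25 - 15) = 2*(-40) = -80)
(C(35, -35) + 1288)*(-1803 + 1695) - o = (-80 + 1288)*(-1803 + 1695) - 1*(-4506) = 1208*(-108) + 4506 = -130464 + 4506 = -125958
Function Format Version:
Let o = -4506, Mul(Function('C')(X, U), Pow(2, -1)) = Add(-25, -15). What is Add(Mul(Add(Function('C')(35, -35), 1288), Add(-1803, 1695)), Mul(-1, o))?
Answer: -125958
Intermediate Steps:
Function('C')(X, U) = -80 (Function('C')(X, U) = Mul(2, Add(-25, -15)) = Mul(2, -40) = -80)
Add(Mul(Add(Function('C')(35, -35), 1288), Add(-1803, 1695)), Mul(-1, o)) = Add(Mul(Add(-80, 1288), Add(-1803, 1695)), Mul(-1, -4506)) = Add(Mul(1208, -108), 4506) = Add(-130464, 4506) = -125958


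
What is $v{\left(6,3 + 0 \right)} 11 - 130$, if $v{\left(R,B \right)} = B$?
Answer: $-97$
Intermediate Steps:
$v{\left(6,3 + 0 \right)} 11 - 130 = \left(3 + 0\right) 11 - 130 = 3 \cdot 11 - 130 = 33 - 130 = -97$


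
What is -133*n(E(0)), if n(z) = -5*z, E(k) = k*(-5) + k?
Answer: 0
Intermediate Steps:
E(k) = -4*k (E(k) = -5*k + k = -4*k)
-133*n(E(0)) = -(-665)*(-4*0) = -(-665)*0 = -133*0 = 0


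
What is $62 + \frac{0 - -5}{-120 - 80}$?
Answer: $\frac{2479}{40} \approx 61.975$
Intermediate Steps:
$62 + \frac{0 - -5}{-120 - 80} = 62 + \frac{0 + 5}{-200} = 62 + 5 \left(- \frac{1}{200}\right) = 62 - \frac{1}{40} = \frac{2479}{40}$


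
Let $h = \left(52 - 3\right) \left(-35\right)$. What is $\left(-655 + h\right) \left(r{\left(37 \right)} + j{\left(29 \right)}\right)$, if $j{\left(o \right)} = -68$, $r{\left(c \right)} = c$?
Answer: $73470$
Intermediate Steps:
$h = -1715$ ($h = 49 \left(-35\right) = -1715$)
$\left(-655 + h\right) \left(r{\left(37 \right)} + j{\left(29 \right)}\right) = \left(-655 - 1715\right) \left(37 - 68\right) = \left(-2370\right) \left(-31\right) = 73470$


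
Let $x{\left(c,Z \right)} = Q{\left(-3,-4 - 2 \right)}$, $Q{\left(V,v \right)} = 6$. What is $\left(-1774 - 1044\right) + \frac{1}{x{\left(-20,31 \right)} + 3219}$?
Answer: $- \frac{9088049}{3225} \approx -2818.0$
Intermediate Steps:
$x{\left(c,Z \right)} = 6$
$\left(-1774 - 1044\right) + \frac{1}{x{\left(-20,31 \right)} + 3219} = \left(-1774 - 1044\right) + \frac{1}{6 + 3219} = -2818 + \frac{1}{3225} = - \frac{9088049}{3225}$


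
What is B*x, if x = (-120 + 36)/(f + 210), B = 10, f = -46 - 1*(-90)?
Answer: -420/127 ≈ -3.3071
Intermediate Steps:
f = 44 (f = -46 + 90 = 44)
x = -42/127 (x = (-120 + 36)/(44 + 210) = -84/254 = -84*1/254 = -42/127 ≈ -0.33071)
B*x = 10*(-42/127) = -420/127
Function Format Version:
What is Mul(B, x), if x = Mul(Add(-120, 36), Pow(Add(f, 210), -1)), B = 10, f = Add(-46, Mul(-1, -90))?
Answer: Rational(-420, 127) ≈ -3.3071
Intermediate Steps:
f = 44 (f = Add(-46, 90) = 44)
x = Rational(-42, 127) (x = Mul(Add(-120, 36), Pow(Add(44, 210), -1)) = Mul(-84, Pow(254, -1)) = Mul(-84, Rational(1, 254)) = Rational(-42, 127) ≈ -0.33071)
Mul(B, x) = Mul(10, Rational(-42, 127)) = Rational(-420, 127)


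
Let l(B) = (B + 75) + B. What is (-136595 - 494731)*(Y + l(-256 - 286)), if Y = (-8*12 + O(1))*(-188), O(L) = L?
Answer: -10638474426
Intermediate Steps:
l(B) = 75 + 2*B (l(B) = (75 + B) + B = 75 + 2*B)
Y = 17860 (Y = (-8*12 + 1)*(-188) = (-96 + 1)*(-188) = -95*(-188) = 17860)
(-136595 - 494731)*(Y + l(-256 - 286)) = (-136595 - 494731)*(17860 + (75 + 2*(-256 - 286))) = -631326*(17860 + (75 + 2*(-542))) = -631326*(17860 + (75 - 1084)) = -631326*(17860 - 1009) = -631326*16851 = -10638474426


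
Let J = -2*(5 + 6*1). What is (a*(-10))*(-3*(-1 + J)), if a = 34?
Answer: -23460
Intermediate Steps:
J = -22 (J = -2*(5 + 6) = -2*11 = -22)
(a*(-10))*(-3*(-1 + J)) = (34*(-10))*(-3*(-1 - 22)) = -(-1020)*(-23) = -340*69 = -23460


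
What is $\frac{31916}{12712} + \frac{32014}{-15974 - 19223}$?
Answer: $\frac{179096371}{111856066} \approx 1.6011$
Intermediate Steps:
$\frac{31916}{12712} + \frac{32014}{-15974 - 19223} = 31916 \cdot \frac{1}{12712} + \frac{32014}{-15974 - 19223} = \frac{7979}{3178} + \frac{32014}{-35197} = \frac{7979}{3178} + 32014 \left(- \frac{1}{35197}\right) = \frac{7979}{3178} - \frac{32014}{35197} = \frac{179096371}{111856066}$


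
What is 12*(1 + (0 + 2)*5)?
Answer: 132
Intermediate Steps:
12*(1 + (0 + 2)*5) = 12*(1 + 2*5) = 12*(1 + 10) = 12*11 = 132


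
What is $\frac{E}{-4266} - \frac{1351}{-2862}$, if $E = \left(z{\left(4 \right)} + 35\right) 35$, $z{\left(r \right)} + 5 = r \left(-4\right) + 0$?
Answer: $\frac{80759}{226098} \approx 0.35719$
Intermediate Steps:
$z{\left(r \right)} = -5 - 4 r$ ($z{\left(r \right)} = -5 + \left(r \left(-4\right) + 0\right) = -5 + \left(- 4 r + 0\right) = -5 - 4 r$)
$E = 490$ ($E = \left(\left(-5 - 16\right) + 35\right) 35 = \left(-21 + 35\right) 35 = 14 \cdot 35 = 490$)
$\frac{E}{-4266} - \frac{1351}{-2862} = \frac{490}{-4266} - \frac{1351}{-2862} = 490 \left(- \frac{1}{4266}\right) - - \frac{1351}{2862} = - \frac{245}{2133} + \frac{1351}{2862} = \frac{80759}{226098}$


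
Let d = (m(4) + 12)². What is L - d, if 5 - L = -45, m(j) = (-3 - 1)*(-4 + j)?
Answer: -94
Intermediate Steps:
m(j) = 16 - 4*j (m(j) = -4*(-4 + j) = 16 - 4*j)
L = 50 (L = 5 - 1*(-45) = 5 + 45 = 50)
d = 144 (d = ((16 - 4*4) + 12)² = ((16 - 16) + 12)² = (0 + 12)² = 12² = 144)
L - d = 50 - 1*144 = 50 - 144 = -94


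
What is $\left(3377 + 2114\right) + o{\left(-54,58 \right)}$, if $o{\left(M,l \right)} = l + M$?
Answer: $5495$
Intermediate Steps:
$o{\left(M,l \right)} = M + l$
$\left(3377 + 2114\right) + o{\left(-54,58 \right)} = \left(3377 + 2114\right) + \left(-54 + 58\right) = 5491 + 4 = 5495$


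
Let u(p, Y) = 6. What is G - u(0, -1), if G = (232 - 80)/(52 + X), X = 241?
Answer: -1606/293 ≈ -5.4812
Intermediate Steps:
G = 152/293 (G = (232 - 80)/(52 + 241) = 152/293 ≈ 0.51877)
G - u(0, -1) = 152/293 - 1*6 = 152/293 - 6 = -1606/293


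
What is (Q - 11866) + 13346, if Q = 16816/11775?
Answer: 17443816/11775 ≈ 1481.4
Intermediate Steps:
Q = 16816/11775 (Q = 16816*(1/11775) = 16816/11775 ≈ 1.4281)
(Q - 11866) + 13346 = (16816/11775 - 11866) + 13346 = -139705334/11775 + 13346 = 17443816/11775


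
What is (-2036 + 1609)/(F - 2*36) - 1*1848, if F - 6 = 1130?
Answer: -280957/152 ≈ -1848.4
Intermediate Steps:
F = 1136 (F = 6 + 1130 = 1136)
(-2036 + 1609)/(F - 2*36) - 1*1848 = (-2036 + 1609)/(1136 - 2*36) - 1*1848 = -427/(1136 - 72) - 1848 = -427/1064 - 1848 = -427*1/1064 - 1848 = -61/152 - 1848 = -280957/152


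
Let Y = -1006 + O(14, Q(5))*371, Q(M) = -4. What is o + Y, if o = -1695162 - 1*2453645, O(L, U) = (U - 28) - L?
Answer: -4166879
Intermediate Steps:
O(L, U) = -28 + U - L (O(L, U) = (-28 + U) - L = -28 + U - L)
Y = -18072 (Y = -1006 + (-28 - 4 - 1*14)*371 = -1006 + (-28 - 4 - 14)*371 = -1006 - 46*371 = -1006 - 17066 = -18072)
o = -4148807 (o = -1695162 - 2453645 = -4148807)
o + Y = -4148807 - 18072 = -4166879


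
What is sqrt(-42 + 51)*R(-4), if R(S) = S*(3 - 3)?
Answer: 0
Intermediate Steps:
R(S) = 0 (R(S) = S*0 = 0)
sqrt(-42 + 51)*R(-4) = sqrt(-42 + 51)*0 = sqrt(9)*0 = 3*0 = 0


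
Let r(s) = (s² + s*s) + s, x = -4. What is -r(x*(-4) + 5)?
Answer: -903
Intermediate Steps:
r(s) = s + 2*s² (r(s) = (s² + s²) + s = 2*s² + s = s + 2*s²)
-r(x*(-4) + 5) = -(-4*(-4) + 5)*(1 + 2*(-4*(-4) + 5)) = -(16 + 5)*(1 + 2*(16 + 5)) = -21*(1 + 2*21) = -21*(1 + 42) = -21*43 = -1*903 = -903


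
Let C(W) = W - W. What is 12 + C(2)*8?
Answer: 12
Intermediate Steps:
C(W) = 0
12 + C(2)*8 = 12 + 0*8 = 12 + 0 = 12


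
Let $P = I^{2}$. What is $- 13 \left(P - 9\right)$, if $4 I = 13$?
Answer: $- \frac{325}{16} \approx -20.313$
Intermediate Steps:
$I = \frac{13}{4}$ ($I = \frac{1}{4} \cdot 13 = \frac{13}{4} \approx 3.25$)
$P = \frac{169}{16}$ ($P = \left(\frac{13}{4}\right)^{2} = \frac{169}{16} \approx 10.563$)
$- 13 \left(P - 9\right) = - 13 \left(\frac{169}{16} - 9\right) = \left(-13\right) \frac{25}{16} = - \frac{325}{16}$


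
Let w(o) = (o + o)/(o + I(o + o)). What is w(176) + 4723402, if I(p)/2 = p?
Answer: 23617012/5 ≈ 4.7234e+6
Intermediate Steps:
I(p) = 2*p
w(o) = ⅖ (w(o) = (o + o)/(o + 2*(o + o)) = (2*o)/(o + 2*(2*o)) = (2*o)/(o + 4*o) = (2*o)/((5*o)) = (2*o)*(1/(5*o)) = ⅖)
w(176) + 4723402 = ⅖ + 4723402 = 23617012/5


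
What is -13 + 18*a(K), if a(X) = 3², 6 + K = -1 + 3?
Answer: 149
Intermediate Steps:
K = -4 (K = -6 + (-1 + 3) = -6 + 2 = -4)
a(X) = 9
-13 + 18*a(K) = -13 + 18*9 = -13 + 162 = 149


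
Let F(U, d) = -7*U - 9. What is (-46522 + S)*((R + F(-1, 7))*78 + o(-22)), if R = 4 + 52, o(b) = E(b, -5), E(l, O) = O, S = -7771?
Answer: -228410651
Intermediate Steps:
o(b) = -5
R = 56
F(U, d) = -9 - 7*U
(-46522 + S)*((R + F(-1, 7))*78 + o(-22)) = (-46522 - 7771)*((56 + (-9 - 7*(-1)))*78 - 5) = -54293*((56 + (-9 + 7))*78 - 5) = -54293*((56 - 2)*78 - 5) = -54293*(54*78 - 5) = -54293*(4212 - 5) = -54293*4207 = -228410651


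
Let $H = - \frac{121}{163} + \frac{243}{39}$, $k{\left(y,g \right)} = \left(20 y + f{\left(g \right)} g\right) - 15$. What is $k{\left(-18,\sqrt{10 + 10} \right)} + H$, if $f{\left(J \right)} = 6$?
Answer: $- \frac{782995}{2119} + 12 \sqrt{5} \approx -342.68$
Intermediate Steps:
$k{\left(y,g \right)} = -15 + 6 g + 20 y$ ($k{\left(y,g \right)} = \left(20 y + 6 g\right) - 15 = \left(6 g + 20 y\right) - 15 = -15 + 6 g + 20 y$)
$H = \frac{11630}{2119}$ ($H = \left(-121\right) \frac{1}{163} + 243 \cdot \frac{1}{39} = - \frac{121}{163} + \frac{81}{13} = \frac{11630}{2119} \approx 5.4884$)
$k{\left(-18,\sqrt{10 + 10} \right)} + H = \left(-15 + 6 \sqrt{10 + 10} + 20 \left(-18\right)\right) + \frac{11630}{2119} = \left(-15 + 6 \sqrt{20} - 360\right) + \frac{11630}{2119} = \left(-15 + 6 \cdot 2 \sqrt{5} - 360\right) + \frac{11630}{2119} = \left(-15 + 12 \sqrt{5} - 360\right) + \frac{11630}{2119} = \left(-375 + 12 \sqrt{5}\right) + \frac{11630}{2119} = - \frac{782995}{2119} + 12 \sqrt{5}$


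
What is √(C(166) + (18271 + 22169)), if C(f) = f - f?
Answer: 2*√10110 ≈ 201.10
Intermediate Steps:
C(f) = 0
√(C(166) + (18271 + 22169)) = √(0 + (18271 + 22169)) = √(0 + 40440) = √40440 = 2*√10110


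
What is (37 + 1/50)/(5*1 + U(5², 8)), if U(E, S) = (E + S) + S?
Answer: 1851/2300 ≈ 0.80478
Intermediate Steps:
U(E, S) = E + 2*S
(37 + 1/50)/(5*1 + U(5², 8)) = (37 + 1/50)/(5*1 + (5² + 2*8)) = (37 + 1/50)/(5 + (25 + 16)) = (1851/50)/(5 + 41) = (1851/50)/46 = (1/46)*(1851/50) = 1851/2300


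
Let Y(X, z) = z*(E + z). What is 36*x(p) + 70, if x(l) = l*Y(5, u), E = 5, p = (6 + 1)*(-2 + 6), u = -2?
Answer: -5978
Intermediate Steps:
p = 28 (p = 7*4 = 28)
Y(X, z) = z*(5 + z)
x(l) = -6*l (x(l) = l*(-2*(5 - 2)) = l*(-2*3) = l*(-6) = -6*l)
36*x(p) + 70 = 36*(-6*28) + 70 = 36*(-168) + 70 = -6048 + 70 = -5978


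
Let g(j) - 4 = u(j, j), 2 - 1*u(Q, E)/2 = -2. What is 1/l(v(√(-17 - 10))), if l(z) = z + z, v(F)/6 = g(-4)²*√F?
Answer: -3^(¼)*I^(3/2)/5184 ≈ 0.00017951 - 0.00017951*I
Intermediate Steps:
u(Q, E) = 8 (u(Q, E) = 4 - 2*(-2) = 4 + 4 = 8)
g(j) = 12 (g(j) = 4 + 8 = 12)
v(F) = 864*√F (v(F) = 6*(12²*√F) = 6*(144*√F) = 864*√F)
l(z) = 2*z
1/l(v(√(-17 - 10))) = 1/(2*(864*√(√(-17 - 10)))) = 1/(2*(864*√(√(-27)))) = 1/(2*(864*√(3*I*√3))) = 1/(2*(864*(3^(¾)*√I))) = 1/(2*(864*3^(¾)*√I)) = 1/(1728*3^(¾)*√I) = -3^(¼)*I^(3/2)/5184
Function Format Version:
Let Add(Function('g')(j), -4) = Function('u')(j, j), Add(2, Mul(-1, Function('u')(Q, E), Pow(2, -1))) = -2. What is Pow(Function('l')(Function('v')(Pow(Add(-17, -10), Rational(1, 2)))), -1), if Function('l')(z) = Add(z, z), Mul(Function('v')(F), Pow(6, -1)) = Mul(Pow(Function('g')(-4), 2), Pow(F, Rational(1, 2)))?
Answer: Mul(Rational(-1, 5184), Pow(3, Rational(1, 4)), Pow(I, Rational(3, 2))) ≈ Add(0.00017951, Mul(-0.00017951, I))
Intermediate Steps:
Function('u')(Q, E) = 8 (Function('u')(Q, E) = Add(4, Mul(-2, -2)) = Add(4, 4) = 8)
Function('g')(j) = 12 (Function('g')(j) = Add(4, 8) = 12)
Function('v')(F) = Mul(864, Pow(F, Rational(1, 2))) (Function('v')(F) = Mul(6, Mul(Pow(12, 2), Pow(F, Rational(1, 2)))) = Mul(6, Mul(144, Pow(F, Rational(1, 2)))) = Mul(864, Pow(F, Rational(1, 2))))
Function('l')(z) = Mul(2, z)
Pow(Function('l')(Function('v')(Pow(Add(-17, -10), Rational(1, 2)))), -1) = Pow(Mul(2, Mul(864, Pow(Pow(Add(-17, -10), Rational(1, 2)), Rational(1, 2)))), -1) = Pow(Mul(2, Mul(864, Pow(Pow(-27, Rational(1, 2)), Rational(1, 2)))), -1) = Pow(Mul(2, Mul(864, Pow(Mul(3, I, Pow(3, Rational(1, 2))), Rational(1, 2)))), -1) = Pow(Mul(2, Mul(864, Mul(Pow(3, Rational(3, 4)), Pow(I, Rational(1, 2))))), -1) = Pow(Mul(2, Mul(864, Pow(3, Rational(3, 4)), Pow(I, Rational(1, 2)))), -1) = Pow(Mul(1728, Pow(3, Rational(3, 4)), Pow(I, Rational(1, 2))), -1) = Mul(Rational(-1, 5184), Pow(3, Rational(1, 4)), Pow(I, Rational(3, 2)))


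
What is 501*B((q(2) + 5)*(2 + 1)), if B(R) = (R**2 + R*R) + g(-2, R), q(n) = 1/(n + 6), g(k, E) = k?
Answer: 7547565/32 ≈ 2.3586e+5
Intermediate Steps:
q(n) = 1/(6 + n)
B(R) = -2 + 2*R**2 (B(R) = (R**2 + R*R) - 2 = (R**2 + R**2) - 2 = 2*R**2 - 2 = -2 + 2*R**2)
501*B((q(2) + 5)*(2 + 1)) = 501*(-2 + 2*((1/(6 + 2) + 5)*(2 + 1))**2) = 501*(-2 + 2*((1/8 + 5)*3)**2) = 501*(-2 + 2*((41/8)*3)**2) = 501*(-2 + 2*(123/8)**2) = 501*(-2 + 2*(15129/64)) = 501*(-2 + 15129/32) = 501*(15065/32) = 7547565/32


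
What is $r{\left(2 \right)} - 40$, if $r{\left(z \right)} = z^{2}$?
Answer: $-36$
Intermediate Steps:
$r{\left(2 \right)} - 40 = 2^{2} - 40 = 4 - 40 = -36$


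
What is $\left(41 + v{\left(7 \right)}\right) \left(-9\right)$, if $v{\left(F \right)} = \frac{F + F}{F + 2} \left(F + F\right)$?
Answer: $-565$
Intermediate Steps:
$v{\left(F \right)} = \frac{4 F^{2}}{2 + F}$ ($v{\left(F \right)} = \frac{2 F}{2 + F} 2 F = \frac{4 F^{2}}{2 + F}$)
$\left(41 + v{\left(7 \right)}\right) \left(-9\right) = \left(41 + \frac{4 \cdot 7^{2}}{2 + 7}\right) \left(-9\right) = \left(41 + 4 \cdot 49 \cdot \frac{1}{9}\right) \left(-9\right) = \left(41 + \frac{196}{9}\right) \left(-9\right) = \frac{565}{9} \left(-9\right) = -565$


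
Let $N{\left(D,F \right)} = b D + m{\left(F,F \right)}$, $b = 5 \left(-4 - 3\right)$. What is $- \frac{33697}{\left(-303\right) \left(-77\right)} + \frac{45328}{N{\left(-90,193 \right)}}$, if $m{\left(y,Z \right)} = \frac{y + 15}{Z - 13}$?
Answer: $\frac{21405669283}{1654191231} \approx 12.94$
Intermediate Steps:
$m{\left(y,Z \right)} = \frac{15 + y}{-13 + Z}$
$b = -35$ ($b = 5 \left(-7\right) = -35$)
$N{\left(D,F \right)} = - 35 D + \frac{15 + F}{-13 + F}$
$- \frac{33697}{\left(-303\right) \left(-77\right)} + \frac{45328}{N{\left(-90,193 \right)}} = - \frac{33697}{\left(-303\right) \left(-77\right)} + \frac{45328}{\frac{1}{-13 + 193} \left(15 + 193 - - 3150 \left(-13 + 193\right)\right)} = - \frac{33697}{23331} + \frac{45328}{\frac{1}{180} \left(15 + 193 - \left(-3150\right) 180\right)} = \left(-33697\right) \frac{1}{23331} + \frac{45328}{\frac{1}{180} \left(15 + 193 + 567000\right)} = - \frac{33697}{23331} + \frac{45328}{\frac{1}{180} \cdot 567208} = - \frac{33697}{23331} + \frac{45328}{\frac{141802}{45}} = - \frac{33697}{23331} + 45328 \cdot \frac{45}{141802} = - \frac{33697}{23331} + \frac{1019880}{70901} = \frac{21405669283}{1654191231}$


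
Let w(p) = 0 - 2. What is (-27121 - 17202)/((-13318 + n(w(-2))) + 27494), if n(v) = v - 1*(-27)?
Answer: -44323/14201 ≈ -3.1211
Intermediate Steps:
w(p) = -2
n(v) = 27 + v (n(v) = v + 27 = 27 + v)
(-27121 - 17202)/((-13318 + n(w(-2))) + 27494) = (-27121 - 17202)/((-13318 + (27 - 2)) + 27494) = -44323/((-13318 + 25) + 27494) = -44323/(-13293 + 27494) = -44323/14201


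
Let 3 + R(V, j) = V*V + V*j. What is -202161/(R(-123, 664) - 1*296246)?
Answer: 202161/362792 ≈ 0.55724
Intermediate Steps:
R(V, j) = -3 + V² + V*j (R(V, j) = -3 + (V*V + V*j) = -3 + (V² + V*j) = -3 + V² + V*j)
-202161/(R(-123, 664) - 1*296246) = -202161/((-3 + (-123)² - 123*664) - 1*296246) = -202161/((-3 + 15129 - 81672) - 296246) = -202161/(-66546 - 296246) = -202161/(-362792) = -202161*(-1/362792) = 202161/362792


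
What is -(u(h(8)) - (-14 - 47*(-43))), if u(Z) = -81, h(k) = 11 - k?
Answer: 2088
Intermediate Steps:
-(u(h(8)) - (-14 - 47*(-43))) = -(-81 - (-14 - 47*(-43))) = -(-81 - (-14 + 2021)) = -(-81 - 1*2007) = -(-81 - 2007) = -1*(-2088) = 2088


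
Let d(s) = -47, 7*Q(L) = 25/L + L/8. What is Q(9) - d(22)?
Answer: 23969/504 ≈ 47.558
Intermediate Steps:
Q(L) = L/56 + 25/(7*L) (Q(L) = (25/L + L/8)/7 = L/56 + 25/(7*L))
Q(9) - d(22) = (1/56)*(200 + 9²)/9 - 1*(-47) = (1/56)*(⅑)*(200 + 81) + 47 = (1/56)*(⅑)*281 + 47 = 281/504 + 47 = 23969/504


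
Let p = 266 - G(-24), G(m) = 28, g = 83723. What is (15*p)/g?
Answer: 3570/83723 ≈ 0.042641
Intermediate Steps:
p = 238 (p = 266 - 1*28 = 266 - 28 = 238)
(15*p)/g = (15*238)/83723 = 3570*(1/83723) = 3570/83723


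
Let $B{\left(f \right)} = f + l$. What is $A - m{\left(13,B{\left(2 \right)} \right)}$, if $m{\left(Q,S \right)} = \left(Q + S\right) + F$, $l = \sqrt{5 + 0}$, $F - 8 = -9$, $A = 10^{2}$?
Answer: $86 - \sqrt{5} \approx 83.764$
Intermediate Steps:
$A = 100$
$F = -1$ ($F = 8 - 9 = -1$)
$l = \sqrt{5} \approx 2.2361$
$B{\left(f \right)} = f + \sqrt{5}$
$m{\left(Q,S \right)} = -1 + Q + S$ ($m{\left(Q,S \right)} = \left(Q + S\right) - 1 = -1 + Q + S$)
$A - m{\left(13,B{\left(2 \right)} \right)} = 100 - \left(-1 + 13 + \left(2 + \sqrt{5}\right)\right) = 100 - \left(14 + \sqrt{5}\right) = 86 - \sqrt{5}$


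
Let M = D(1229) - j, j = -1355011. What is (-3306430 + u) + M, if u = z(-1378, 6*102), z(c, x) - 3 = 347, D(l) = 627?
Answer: -1950442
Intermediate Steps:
z(c, x) = 350 (z(c, x) = 3 + 347 = 350)
u = 350
M = 1355638 (M = 627 - 1*(-1355011) = 627 + 1355011 = 1355638)
(-3306430 + u) + M = (-3306430 + 350) + 1355638 = -3306080 + 1355638 = -1950442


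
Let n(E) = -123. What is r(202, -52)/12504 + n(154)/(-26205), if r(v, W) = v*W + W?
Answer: -22923499/27305610 ≈ -0.83952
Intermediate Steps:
r(v, W) = W + W*v (r(v, W) = W*v + W = W + W*v)
r(202, -52)/12504 + n(154)/(-26205) = -52*(1 + 202)/12504 - 123/(-26205) = -52*203*(1/12504) - 123*(-1/26205) = -10556*1/12504 + 41/8735 = -2639/3126 + 41/8735 = -22923499/27305610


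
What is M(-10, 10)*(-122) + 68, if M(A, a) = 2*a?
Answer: -2372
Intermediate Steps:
M(-10, 10)*(-122) + 68 = (2*10)*(-122) + 68 = 20*(-122) + 68 = -2440 + 68 = -2372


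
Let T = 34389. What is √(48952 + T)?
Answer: √83341 ≈ 288.69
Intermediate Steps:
√(48952 + T) = √(48952 + 34389) = √83341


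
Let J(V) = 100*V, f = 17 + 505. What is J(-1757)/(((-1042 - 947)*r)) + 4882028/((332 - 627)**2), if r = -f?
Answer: 2526757167362/45177201225 ≈ 55.930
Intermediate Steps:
f = 522
r = -522 (r = -1*522 = -522)
J(-1757)/(((-1042 - 947)*r)) + 4882028/((332 - 627)**2) = (100*(-1757))/(((-1042 - 947)*(-522))) + 4882028/((332 - 627)**2) = -175700/((-1989*(-522))) + 4882028/((-295)**2) = -175700/1038258 + 4882028/87025 = -175700*1/1038258 + 4882028*(1/87025) = -87850/519129 + 4882028/87025 = 2526757167362/45177201225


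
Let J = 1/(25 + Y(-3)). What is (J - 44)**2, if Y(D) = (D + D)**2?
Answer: 7198489/3721 ≈ 1934.6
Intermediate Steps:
Y(D) = 4*D**2 (Y(D) = (2*D)**2 = 4*D**2)
J = 1/61 (J = 1/(25 + 4*(-3)**2) = 1/(25 + 4*9) = 1/(25 + 36) = 1/61 ≈ 0.016393)
(J - 44)**2 = (1/61 - 44)**2 = (-2683/61)**2 = 7198489/3721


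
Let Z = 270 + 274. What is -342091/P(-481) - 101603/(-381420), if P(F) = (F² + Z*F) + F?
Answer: 2569386461/225800640 ≈ 11.379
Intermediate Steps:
Z = 544
P(F) = F² + 545*F (P(F) = (F² + 544*F) + F = F² + 545*F)
-342091/P(-481) - 101603/(-381420) = -342091*(-1/(481*(545 - 481))) - 101603/(-381420) = -342091/((-481*64)) - 101603*(-1/381420) = -342091/(-30784) + 101603/381420 = -342091*(-1/30784) + 101603/381420 = 342091/30784 + 101603/381420 = 2569386461/225800640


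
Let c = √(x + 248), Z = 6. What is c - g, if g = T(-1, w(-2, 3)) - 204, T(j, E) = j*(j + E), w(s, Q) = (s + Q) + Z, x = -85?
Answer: 210 + √163 ≈ 222.77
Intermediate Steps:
w(s, Q) = 6 + Q + s (w(s, Q) = (s + Q) + 6 = (Q + s) + 6 = 6 + Q + s)
T(j, E) = j*(E + j)
c = √163 (c = √(-85 + 248) = √163 ≈ 12.767)
g = -210 (g = -((6 + 3 - 2) - 1) - 204 = -(7 - 1) - 204 = -1*6 - 204 = -6 - 204 = -210)
c - g = √163 - 1*(-210) = √163 + 210 = 210 + √163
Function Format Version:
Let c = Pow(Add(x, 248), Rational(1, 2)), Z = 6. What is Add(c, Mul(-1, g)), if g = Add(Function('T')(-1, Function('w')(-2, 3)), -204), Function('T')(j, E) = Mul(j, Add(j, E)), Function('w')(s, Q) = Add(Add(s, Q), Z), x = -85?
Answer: Add(210, Pow(163, Rational(1, 2))) ≈ 222.77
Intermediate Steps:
Function('w')(s, Q) = Add(6, Q, s) (Function('w')(s, Q) = Add(Add(s, Q), 6) = Add(Add(Q, s), 6) = Add(6, Q, s))
Function('T')(j, E) = Mul(j, Add(E, j))
c = Pow(163, Rational(1, 2)) (c = Pow(Add(-85, 248), Rational(1, 2)) = Pow(163, Rational(1, 2)) ≈ 12.767)
g = -210 (g = Add(Mul(-1, Add(Add(6, 3, -2), -1)), -204) = Add(Mul(-1, Add(7, -1)), -204) = Add(Mul(-1, 6), -204) = Add(-6, -204) = -210)
Add(c, Mul(-1, g)) = Add(Pow(163, Rational(1, 2)), Mul(-1, -210)) = Add(Pow(163, Rational(1, 2)), 210) = Add(210, Pow(163, Rational(1, 2)))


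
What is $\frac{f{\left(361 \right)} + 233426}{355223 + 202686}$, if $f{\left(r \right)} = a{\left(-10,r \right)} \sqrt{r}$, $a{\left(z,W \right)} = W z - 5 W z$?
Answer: $- \frac{112528734}{50719} \approx -2218.7$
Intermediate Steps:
$a{\left(z,W \right)} = - 5 W^{2} z^{2}$ ($a{\left(z,W \right)} = W z \left(- 5 W z\right) = - 5 W^{2} z^{2}$)
$f{\left(r \right)} = - 500 r^{\frac{5}{2}}$ ($f{\left(r \right)} = - 5 r^{2} \left(-10\right)^{2} \sqrt{r} = \left(-5\right) r^{2} \cdot 100 \sqrt{r} = - 500 r^{2} \sqrt{r} = - 500 r^{\frac{5}{2}}$)
$\frac{f{\left(361 \right)} + 233426}{355223 + 202686} = \frac{- 500 \cdot 361^{\frac{5}{2}} + 233426}{355223 + 202686} = \frac{\left(-500\right) 2476099 + 233426}{557909} = \left(-1238049500 + 233426\right) \frac{1}{557909} = \left(-1237816074\right) \frac{1}{557909} = - \frac{112528734}{50719}$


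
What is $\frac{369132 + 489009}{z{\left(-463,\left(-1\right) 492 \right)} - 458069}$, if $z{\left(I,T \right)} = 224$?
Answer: $- \frac{286047}{152615} \approx -1.8743$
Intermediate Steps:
$\frac{369132 + 489009}{z{\left(-463,\left(-1\right) 492 \right)} - 458069} = \frac{369132 + 489009}{224 - 458069} = \frac{858141}{-457845} = 858141 \left(- \frac{1}{457845}\right) = - \frac{286047}{152615}$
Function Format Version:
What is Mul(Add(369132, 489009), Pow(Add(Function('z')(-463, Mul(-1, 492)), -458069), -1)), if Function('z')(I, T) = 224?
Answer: Rational(-286047, 152615) ≈ -1.8743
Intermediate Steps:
Mul(Add(369132, 489009), Pow(Add(Function('z')(-463, Mul(-1, 492)), -458069), -1)) = Mul(Add(369132, 489009), Pow(Add(224, -458069), -1)) = Mul(858141, Pow(-457845, -1)) = Mul(858141, Rational(-1, 457845)) = Rational(-286047, 152615)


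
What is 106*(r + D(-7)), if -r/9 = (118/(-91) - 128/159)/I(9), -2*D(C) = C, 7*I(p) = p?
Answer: 75289/39 ≈ 1930.5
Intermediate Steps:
I(p) = p/7
D(C) = -C/2
r = 30410/2067 (r = -9*(118/(-91) - 128/159)/((⅐)*9) = -9*(118*(-1/91) - 128*1/159)/9/7 = -9*(-118/91 - 128/159)*7/9 = -(-91230)*7/(4823*9) = -9*(-30410/18603) = 30410/2067 ≈ 14.712)
106*(r + D(-7)) = 106*(30410/2067 - ½*(-7)) = 106*(30410/2067 + 7/2) = 106*(75289/4134) = 75289/39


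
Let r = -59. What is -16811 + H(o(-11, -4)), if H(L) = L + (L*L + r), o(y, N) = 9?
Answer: -16780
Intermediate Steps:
H(L) = -59 + L + L**2 (H(L) = L + (L*L - 59) = L + (L**2 - 59) = L + (-59 + L**2) = -59 + L + L**2)
-16811 + H(o(-11, -4)) = -16811 + (-59 + 9 + 9**2) = -16811 + (-59 + 9 + 81) = -16811 + 31 = -16780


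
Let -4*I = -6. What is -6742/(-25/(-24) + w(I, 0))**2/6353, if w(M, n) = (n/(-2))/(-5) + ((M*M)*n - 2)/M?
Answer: -3883392/311297 ≈ -12.475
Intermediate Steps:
I = 3/2 (I = -1/4*(-6) = 3/2 ≈ 1.5000)
w(M, n) = n/10 + (-2 + n*M**2)/M (w(M, n) = (n*(-1/2))*(-1/5) + (M**2*n - 2)/M = -n/2*(-1/5) + (n*M**2 - 2)/M = n/10 + (-2 + n*M**2)/M)
-6742/(-25/(-24) + w(I, 0))**2/6353 = -6742/(-25/(-24) + (-2/3/2 + (1/10)*0 + (3/2)*0))**2/6353 = -6742/(-25*(-1/24) + (-2*2/3 + 0 + 0))**2*(1/6353) = -6742/(25/24 + (-4/3 + 0 + 0))**2*(1/6353) = -6742/(25/24 - 4/3)**2*(1/6353) = -6742/((-7/24)**2)*(1/6353) = -6742/49/576*(1/6353) = -6742*576/49*(1/6353) = -3883392/49*1/6353 = -3883392/311297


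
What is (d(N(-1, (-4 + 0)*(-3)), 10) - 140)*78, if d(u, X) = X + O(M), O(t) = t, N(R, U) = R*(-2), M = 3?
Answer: -9906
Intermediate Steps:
N(R, U) = -2*R
d(u, X) = 3 + X (d(u, X) = X + 3 = 3 + X)
(d(N(-1, (-4 + 0)*(-3)), 10) - 140)*78 = ((3 + 10) - 140)*78 = (13 - 140)*78 = -127*78 = -9906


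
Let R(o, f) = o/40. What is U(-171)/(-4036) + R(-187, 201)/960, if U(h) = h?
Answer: 1452917/38745600 ≈ 0.037499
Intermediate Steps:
R(o, f) = o/40 (R(o, f) = o*(1/40) = o/40)
U(-171)/(-4036) + R(-187, 201)/960 = -171/(-4036) + ((1/40)*(-187))/960 = -171*(-1/4036) - 187/40*1/960 = 171/4036 - 187/38400 = 1452917/38745600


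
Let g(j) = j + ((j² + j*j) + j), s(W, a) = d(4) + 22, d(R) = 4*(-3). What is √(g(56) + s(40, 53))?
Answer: √6394 ≈ 79.963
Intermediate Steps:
d(R) = -12
s(W, a) = 10 (s(W, a) = -12 + 22 = 10)
g(j) = 2*j + 2*j² (g(j) = j + ((j² + j²) + j) = j + (2*j² + j) = j + (j + 2*j²) = 2*j + 2*j²)
√(g(56) + s(40, 53)) = √(2*56*(1 + 56) + 10) = √(2*56*57 + 10) = √(6384 + 10) = √6394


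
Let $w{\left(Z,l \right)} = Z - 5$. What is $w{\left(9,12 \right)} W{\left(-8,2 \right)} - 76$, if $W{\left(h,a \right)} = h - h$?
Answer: $-76$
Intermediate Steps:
$W{\left(h,a \right)} = 0$
$w{\left(Z,l \right)} = -5 + Z$
$w{\left(9,12 \right)} W{\left(-8,2 \right)} - 76 = \left(-5 + 9\right) 0 - 76 = 4 \cdot 0 - 76 = 0 - 76 = -76$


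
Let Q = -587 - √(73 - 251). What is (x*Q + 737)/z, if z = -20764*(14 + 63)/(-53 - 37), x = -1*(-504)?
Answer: -13279995/799414 - 1620*I*√178/57101 ≈ -16.612 - 0.37851*I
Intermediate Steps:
x = 504
Q = -587 - I*√178 (Q = -587 - √(-178) = -587 - I*√178 ≈ -587.0 - 13.342*I)
z = 799414/45 (z = -1598828/(-90) = -1598828*(-1)/90 = -20764*(-77/90) = 799414/45 ≈ 17765.)
(x*Q + 737)/z = (504*(-587 - I*√178) + 737)/(799414/45) = ((-295848 - 504*I*√178) + 737)*(45/799414) = (-295111 - 504*I*√178)*(45/799414) = -13279995/799414 - 1620*I*√178/57101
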